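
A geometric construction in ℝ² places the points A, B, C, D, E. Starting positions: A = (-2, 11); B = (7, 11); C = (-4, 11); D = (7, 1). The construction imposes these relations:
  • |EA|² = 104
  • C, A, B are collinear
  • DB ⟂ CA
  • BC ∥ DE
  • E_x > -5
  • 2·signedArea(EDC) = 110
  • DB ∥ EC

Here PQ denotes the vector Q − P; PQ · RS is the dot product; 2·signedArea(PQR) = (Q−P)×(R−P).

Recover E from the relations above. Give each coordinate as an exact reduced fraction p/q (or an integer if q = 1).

E = (-4, 1)

1. E_x = -4  [DB ∥ EC ∩ BC ∥ DE]
2. E_y = 1  [DB ∥ EC ∩ BC ∥ DE]
   → E = (-4, 1)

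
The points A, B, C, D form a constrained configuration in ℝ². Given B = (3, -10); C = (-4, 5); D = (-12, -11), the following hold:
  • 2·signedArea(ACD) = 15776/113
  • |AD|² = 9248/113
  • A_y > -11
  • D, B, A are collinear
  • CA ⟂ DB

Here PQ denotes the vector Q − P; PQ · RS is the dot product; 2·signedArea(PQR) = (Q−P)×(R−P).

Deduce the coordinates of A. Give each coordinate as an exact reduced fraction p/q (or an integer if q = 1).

1. A_x = -336/113  [D, B, A are collinear ∩ CA ⟂ DB]
2. A_y = -1175/113  [D, B, A are collinear ∩ CA ⟂ DB]
   → A = (-336/113, -1175/113)

A = (-336/113, -1175/113)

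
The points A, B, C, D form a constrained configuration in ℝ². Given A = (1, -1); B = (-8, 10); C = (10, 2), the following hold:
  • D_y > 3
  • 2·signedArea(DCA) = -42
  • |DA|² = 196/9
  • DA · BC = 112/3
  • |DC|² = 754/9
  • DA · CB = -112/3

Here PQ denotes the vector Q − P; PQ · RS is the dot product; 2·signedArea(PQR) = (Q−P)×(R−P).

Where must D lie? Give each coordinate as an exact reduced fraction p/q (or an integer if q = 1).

1. D_x = 1  [2·signedArea(DCA) = -42 ∩ DA · CB = -112/3]
2. D_y = 11/3  [2·signedArea(DCA) = -42 ∩ DA · CB = -112/3]
   → D = (1, 11/3)

D = (1, 11/3)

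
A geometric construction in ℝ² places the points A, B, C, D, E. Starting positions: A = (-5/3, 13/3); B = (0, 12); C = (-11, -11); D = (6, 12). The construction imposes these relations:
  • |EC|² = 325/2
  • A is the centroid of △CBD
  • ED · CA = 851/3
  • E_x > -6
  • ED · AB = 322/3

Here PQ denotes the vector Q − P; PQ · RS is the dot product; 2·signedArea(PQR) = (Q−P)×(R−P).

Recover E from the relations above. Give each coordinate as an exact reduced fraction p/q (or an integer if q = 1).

E = (-11/2, 1/2)

1. E_x = -11/2  [ED · AB = 322/3 ∩ ED · CA = 851/3]
2. E_y = 1/2  [ED · AB = 322/3 ∩ ED · CA = 851/3]
   → E = (-11/2, 1/2)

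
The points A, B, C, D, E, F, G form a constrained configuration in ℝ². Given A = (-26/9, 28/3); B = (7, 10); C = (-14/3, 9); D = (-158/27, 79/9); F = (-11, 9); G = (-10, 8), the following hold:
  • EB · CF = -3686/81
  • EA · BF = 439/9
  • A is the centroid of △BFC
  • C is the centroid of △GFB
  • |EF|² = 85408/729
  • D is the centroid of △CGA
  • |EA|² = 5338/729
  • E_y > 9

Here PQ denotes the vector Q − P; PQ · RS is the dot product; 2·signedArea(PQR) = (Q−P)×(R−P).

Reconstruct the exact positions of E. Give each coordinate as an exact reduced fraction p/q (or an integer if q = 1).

1. E_x = -5/27  [EA · BF = 439/9 ∩ EB · CF = -3686/81]
2. E_y = 85/9  [EA · BF = 439/9 ∩ EB · CF = -3686/81]
   → E = (-5/27, 85/9)

E = (-5/27, 85/9)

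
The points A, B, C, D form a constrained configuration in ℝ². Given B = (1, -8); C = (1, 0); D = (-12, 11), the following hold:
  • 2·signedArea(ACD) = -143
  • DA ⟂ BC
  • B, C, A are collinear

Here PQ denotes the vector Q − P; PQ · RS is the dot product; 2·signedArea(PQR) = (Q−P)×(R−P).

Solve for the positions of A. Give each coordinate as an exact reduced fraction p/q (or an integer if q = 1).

A = (1, 11)

1. A_x = 1  [B, C, A are collinear ∩ DA ⟂ BC]
2. A_y = 11  [B, C, A are collinear ∩ DA ⟂ BC]
   → A = (1, 11)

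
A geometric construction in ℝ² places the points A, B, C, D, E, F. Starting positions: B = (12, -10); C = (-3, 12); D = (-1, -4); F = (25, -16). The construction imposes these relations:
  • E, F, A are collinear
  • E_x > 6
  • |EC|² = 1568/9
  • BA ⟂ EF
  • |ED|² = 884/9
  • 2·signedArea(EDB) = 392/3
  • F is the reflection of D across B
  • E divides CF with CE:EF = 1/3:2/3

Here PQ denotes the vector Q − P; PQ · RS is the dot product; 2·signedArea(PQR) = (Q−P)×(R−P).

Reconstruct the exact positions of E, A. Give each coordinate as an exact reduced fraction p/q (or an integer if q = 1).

1. E_x = 19/3  [E divides CF with CE:EF = 1/3:2/3]
2. E_y = 8/3  [E divides CF with CE:EF = 1/3:2/3]
   → E = (19/3, 8/3)
3. A_x = 31/2  [E, F, A are collinear ∩ BA ⟂ EF]
4. A_y = -13/2  [E, F, A are collinear ∩ BA ⟂ EF]
   → A = (31/2, -13/2)

A = (31/2, -13/2)
E = (19/3, 8/3)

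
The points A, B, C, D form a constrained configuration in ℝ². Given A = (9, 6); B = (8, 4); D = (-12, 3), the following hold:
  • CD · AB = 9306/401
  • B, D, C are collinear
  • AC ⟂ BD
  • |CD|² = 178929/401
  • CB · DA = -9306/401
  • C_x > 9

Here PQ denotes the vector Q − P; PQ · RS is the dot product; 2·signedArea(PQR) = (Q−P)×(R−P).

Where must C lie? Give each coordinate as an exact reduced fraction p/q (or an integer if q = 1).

C = (3648/401, 1626/401)

1. C_x = 3648/401  [B, D, C are collinear ∩ AC ⟂ BD]
2. C_y = 1626/401  [B, D, C are collinear ∩ AC ⟂ BD]
   → C = (3648/401, 1626/401)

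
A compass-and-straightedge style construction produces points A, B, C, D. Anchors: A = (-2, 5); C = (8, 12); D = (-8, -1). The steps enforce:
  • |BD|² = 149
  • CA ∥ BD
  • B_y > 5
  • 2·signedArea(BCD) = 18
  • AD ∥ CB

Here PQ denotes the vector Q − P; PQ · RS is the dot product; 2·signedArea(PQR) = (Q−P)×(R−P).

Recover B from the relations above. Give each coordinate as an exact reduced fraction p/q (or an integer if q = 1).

1. B_x = 2  [CA ∥ BD ∩ AD ∥ CB]
2. B_y = 6  [CA ∥ BD ∩ AD ∥ CB]
   → B = (2, 6)

B = (2, 6)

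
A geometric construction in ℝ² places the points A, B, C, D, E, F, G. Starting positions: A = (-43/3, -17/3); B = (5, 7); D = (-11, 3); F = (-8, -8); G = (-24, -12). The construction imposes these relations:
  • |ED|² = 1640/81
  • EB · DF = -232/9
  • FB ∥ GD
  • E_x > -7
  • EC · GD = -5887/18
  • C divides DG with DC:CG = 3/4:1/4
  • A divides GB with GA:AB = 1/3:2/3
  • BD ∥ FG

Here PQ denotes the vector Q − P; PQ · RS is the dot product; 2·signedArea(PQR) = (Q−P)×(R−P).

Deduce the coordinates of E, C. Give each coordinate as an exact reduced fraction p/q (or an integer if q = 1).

C = (-83/4, -33/4)
E = (-61/9, 13/9)

1. E_x = -61/9  [line -3·x + 11·y + -326/9 = 0 ∩ |ED|² = 1640/81]
2. E_y = 13/9  [line -3·x + 11·y + -326/9 = 0 ∩ |ED|² = 1640/81]
   → E = (-61/9, 13/9)
3. C_x = -83/4  [EC · GD = -5887/18 ∩ C divides DG with DC:CG = 3/4:1/4]
4. C_y = -33/4  [EC · GD = -5887/18 ∩ C divides DG with DC:CG = 3/4:1/4]
   → C = (-83/4, -33/4)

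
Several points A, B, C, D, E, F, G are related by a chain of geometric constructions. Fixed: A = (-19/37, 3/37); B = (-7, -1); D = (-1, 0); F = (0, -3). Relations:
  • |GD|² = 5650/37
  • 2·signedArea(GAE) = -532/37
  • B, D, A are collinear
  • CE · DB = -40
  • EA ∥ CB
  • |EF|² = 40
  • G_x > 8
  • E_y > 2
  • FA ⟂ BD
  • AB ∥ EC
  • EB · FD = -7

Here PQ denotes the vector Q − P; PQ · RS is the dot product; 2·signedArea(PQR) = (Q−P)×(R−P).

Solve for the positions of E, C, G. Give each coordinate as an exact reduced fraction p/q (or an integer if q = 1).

1. E_x = -2  [line 1·x + -3·y + 11 = 0 ∩ |EF|² = 40]
2. E_y = 3  [line 1·x + -3·y + 11 = 0 ∩ |EF|² = 40]
   → E = (-2, 3)
3. C_x = -314/37  [EA ∥ CB ∩ AB ∥ EC]
4. C_y = 71/37  [EA ∥ CB ∩ AB ∥ EC]
   → C = (-314/37, 71/37)
5. G_x = 314/37  [line -108/37·x + -55/37·y + 13 = 0 ∩ |GD|² = 5650/37]
6. G_y = -293/37  [line -108/37·x + -55/37·y + 13 = 0 ∩ |GD|² = 5650/37]
   → G = (314/37, -293/37)

C = (-314/37, 71/37)
E = (-2, 3)
G = (314/37, -293/37)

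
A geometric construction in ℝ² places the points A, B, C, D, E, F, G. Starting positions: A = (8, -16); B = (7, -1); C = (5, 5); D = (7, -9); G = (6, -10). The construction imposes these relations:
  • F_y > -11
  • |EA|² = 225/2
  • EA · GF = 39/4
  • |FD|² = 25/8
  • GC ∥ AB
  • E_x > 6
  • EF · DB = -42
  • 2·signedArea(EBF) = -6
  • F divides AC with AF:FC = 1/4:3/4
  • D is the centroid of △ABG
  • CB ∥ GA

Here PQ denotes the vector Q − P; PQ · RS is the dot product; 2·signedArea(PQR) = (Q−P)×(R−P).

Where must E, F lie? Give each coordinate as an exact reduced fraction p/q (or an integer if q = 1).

E = (13/2, -11/2)
F = (29/4, -43/4)

1. F_x = 29/4  [F divides AC with AF:FC = 1/4:3/4]
2. F_y = -43/4  [F divides AC with AF:FC = 1/4:3/4]
   → F = (29/4, -43/4)
3. E_x = 13/2  [EA · GF = 39/4 ∩ 2·signedArea(EBF) = -6]
4. E_y = -11/2  [EA · GF = 39/4 ∩ 2·signedArea(EBF) = -6]
   → E = (13/2, -11/2)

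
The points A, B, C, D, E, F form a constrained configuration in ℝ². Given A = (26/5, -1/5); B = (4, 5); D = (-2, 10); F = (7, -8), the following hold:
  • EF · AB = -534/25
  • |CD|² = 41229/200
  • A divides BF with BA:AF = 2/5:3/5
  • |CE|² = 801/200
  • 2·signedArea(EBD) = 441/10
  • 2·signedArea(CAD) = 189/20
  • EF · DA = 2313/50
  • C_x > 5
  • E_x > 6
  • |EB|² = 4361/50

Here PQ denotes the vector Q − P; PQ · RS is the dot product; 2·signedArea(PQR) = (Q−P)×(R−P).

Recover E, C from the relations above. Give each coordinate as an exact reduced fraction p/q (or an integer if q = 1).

C = (113/20, -43/20)
E = (61/10, -41/10)

1. E_x = 61/10  [2·signedArea(EBD) = 441/10 ∩ EF · AB = -534/25]
2. E_y = -41/10  [2·signedArea(EBD) = 441/10 ∩ EF · AB = -534/25]
   → E = (61/10, -41/10)
3. C_x = 113/20  [line -51/5·x + -36/5·y + 843/20 = 0 ∩ |CD|² = 41229/200]
4. C_y = -43/20  [line -51/5·x + -36/5·y + 843/20 = 0 ∩ |CD|² = 41229/200]
   → C = (113/20, -43/20)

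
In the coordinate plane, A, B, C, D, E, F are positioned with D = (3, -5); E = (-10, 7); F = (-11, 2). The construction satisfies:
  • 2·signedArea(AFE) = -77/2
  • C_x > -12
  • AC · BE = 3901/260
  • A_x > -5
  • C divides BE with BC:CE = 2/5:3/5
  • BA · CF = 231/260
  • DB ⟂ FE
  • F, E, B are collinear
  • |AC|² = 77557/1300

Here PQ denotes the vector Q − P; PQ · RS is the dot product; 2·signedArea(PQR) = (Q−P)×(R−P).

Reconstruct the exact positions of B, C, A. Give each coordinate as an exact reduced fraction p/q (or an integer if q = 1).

1. B_x = -307/26  [F, E, B are collinear ∩ DB ⟂ FE]
2. B_y = -53/26  [F, E, B are collinear ∩ DB ⟂ FE]
   → B = (-307/26, -53/26)
3. C_x = -1441/130  [C divides BE with BC:CE = 2/5:3/5]
4. C_y = 41/26  [C divides BE with BC:CE = 2/5:3/5]
   → C = (-1441/130, 41/26)
5. A_x = -4  [AC · BE = 3901/260 ∩ 2·signedArea(AFE) = -77/2]
6. A_y = -3/2  [AC · BE = 3901/260 ∩ 2·signedArea(AFE) = -77/2]
   → A = (-4, -3/2)

A = (-4, -3/2)
B = (-307/26, -53/26)
C = (-1441/130, 41/26)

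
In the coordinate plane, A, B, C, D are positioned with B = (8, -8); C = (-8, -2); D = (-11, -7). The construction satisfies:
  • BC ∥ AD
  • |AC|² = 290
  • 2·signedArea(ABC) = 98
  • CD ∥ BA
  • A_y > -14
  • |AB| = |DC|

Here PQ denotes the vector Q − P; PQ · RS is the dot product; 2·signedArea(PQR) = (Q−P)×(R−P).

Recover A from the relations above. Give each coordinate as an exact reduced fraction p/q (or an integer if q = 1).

A = (5, -13)

1. A_x = 5  [BC ∥ AD ∩ CD ∥ BA]
2. A_y = -13  [BC ∥ AD ∩ CD ∥ BA]
   → A = (5, -13)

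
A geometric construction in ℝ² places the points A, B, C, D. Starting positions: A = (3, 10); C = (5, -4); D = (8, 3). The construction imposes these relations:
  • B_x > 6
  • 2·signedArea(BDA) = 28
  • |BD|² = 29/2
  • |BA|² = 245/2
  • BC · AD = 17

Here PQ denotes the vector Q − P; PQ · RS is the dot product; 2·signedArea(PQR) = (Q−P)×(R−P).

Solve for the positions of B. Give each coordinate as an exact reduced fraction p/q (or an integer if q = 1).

1. B_x = 13/2  [BC · AD = 17 ∩ 2·signedArea(BDA) = 28]
2. B_y = -1/2  [BC · AD = 17 ∩ 2·signedArea(BDA) = 28]
   → B = (13/2, -1/2)

B = (13/2, -1/2)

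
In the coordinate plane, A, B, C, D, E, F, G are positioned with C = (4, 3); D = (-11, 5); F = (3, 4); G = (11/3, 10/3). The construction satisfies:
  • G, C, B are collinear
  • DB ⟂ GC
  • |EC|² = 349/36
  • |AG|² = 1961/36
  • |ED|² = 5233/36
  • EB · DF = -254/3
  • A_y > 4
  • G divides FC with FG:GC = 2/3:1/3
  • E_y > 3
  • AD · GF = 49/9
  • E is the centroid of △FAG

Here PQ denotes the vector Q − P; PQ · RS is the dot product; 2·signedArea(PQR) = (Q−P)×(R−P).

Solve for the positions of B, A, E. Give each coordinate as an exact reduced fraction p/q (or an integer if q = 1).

1. B_x = -9/2  [G, C, B are collinear ∩ DB ⟂ GC]
2. B_y = 23/2  [G, C, B are collinear ∩ DB ⟂ GC]
   → B = (-9/2, 23/2)
3. E_x = 1  [line -14·x + 1·y + 61/6 = 0 ∩ |EC|² = 349/36]
4. E_y = 23/6  [line -14·x + 1·y + 61/6 = 0 ∩ |EC|² = 349/36]
   → E = (1, 23/6)
5. A_x = -11/3  [AD · GF = 49/9 ∩ E is the centroid of △FAG]
6. A_y = 25/6  [AD · GF = 49/9 ∩ E is the centroid of △FAG]
   → A = (-11/3, 25/6)

A = (-11/3, 25/6)
B = (-9/2, 23/2)
E = (1, 23/6)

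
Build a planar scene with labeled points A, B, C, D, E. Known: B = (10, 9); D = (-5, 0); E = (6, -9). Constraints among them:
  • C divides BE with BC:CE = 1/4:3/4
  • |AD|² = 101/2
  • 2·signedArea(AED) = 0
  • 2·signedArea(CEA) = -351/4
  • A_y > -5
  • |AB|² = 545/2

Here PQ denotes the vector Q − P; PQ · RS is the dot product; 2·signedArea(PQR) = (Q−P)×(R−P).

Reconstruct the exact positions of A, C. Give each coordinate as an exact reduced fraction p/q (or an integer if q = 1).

1. C_x = 9  [C divides BE with BC:CE = 1/4:3/4]
2. C_y = 9/2  [C divides BE with BC:CE = 1/4:3/4]
   → C = (9, 9/2)
3. A_x = 1/2  [2·signedArea(AED) = 0 ∩ 2·signedArea(CEA) = -351/4]
4. A_y = -9/2  [2·signedArea(AED) = 0 ∩ 2·signedArea(CEA) = -351/4]
   → A = (1/2, -9/2)

A = (1/2, -9/2)
C = (9, 9/2)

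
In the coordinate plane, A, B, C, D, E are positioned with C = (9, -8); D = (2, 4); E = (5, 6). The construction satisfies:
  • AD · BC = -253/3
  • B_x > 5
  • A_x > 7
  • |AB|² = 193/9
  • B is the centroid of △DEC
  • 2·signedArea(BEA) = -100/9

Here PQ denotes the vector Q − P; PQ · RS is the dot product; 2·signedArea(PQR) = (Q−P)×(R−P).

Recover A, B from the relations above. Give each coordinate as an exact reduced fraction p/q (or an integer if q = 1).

1. B_x = 16/3  [B is the centroid of △DEC]
2. B_y = 2/3  [B is the centroid of △DEC]
   → B = (16/3, 2/3)
3. A_x = 23/3  [AD · BC = -253/3 ∩ 2·signedArea(BEA) = -100/9]
4. A_y = -10/3  [AD · BC = -253/3 ∩ 2·signedArea(BEA) = -100/9]
   → A = (23/3, -10/3)

A = (23/3, -10/3)
B = (16/3, 2/3)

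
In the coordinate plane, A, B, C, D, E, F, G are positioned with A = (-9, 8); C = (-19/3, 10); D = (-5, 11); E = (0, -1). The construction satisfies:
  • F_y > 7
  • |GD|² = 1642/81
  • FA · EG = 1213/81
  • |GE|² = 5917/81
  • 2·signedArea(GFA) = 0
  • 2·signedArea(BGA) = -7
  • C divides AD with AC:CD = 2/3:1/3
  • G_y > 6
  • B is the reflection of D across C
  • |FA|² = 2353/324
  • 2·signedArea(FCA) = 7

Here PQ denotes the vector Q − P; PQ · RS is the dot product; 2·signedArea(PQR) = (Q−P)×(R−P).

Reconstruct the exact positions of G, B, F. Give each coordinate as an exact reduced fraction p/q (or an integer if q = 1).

1. B_x = -23/3  [B is the reflection of D across C]
2. B_y = 9  [B is the reflection of D across C]
   → B = (-23/3, 9)
3. F_x = -115/18  [line 2·x + -8/3·y + 97/3 = 0 ∩ |FA|² = 2353/324]
4. F_y = 22/3  [line 2·x + -8/3·y + 97/3 = 0 ∩ |FA|² = 2353/324]
   → F = (-115/18, 22/3)
5. G_x = -34/9  [2·signedArea(GFA) = 0 ∩ 2·signedArea(BGA) = -7]
6. G_y = 20/3  [2·signedArea(GFA) = 0 ∩ 2·signedArea(BGA) = -7]
   → G = (-34/9, 20/3)

B = (-23/3, 9)
F = (-115/18, 22/3)
G = (-34/9, 20/3)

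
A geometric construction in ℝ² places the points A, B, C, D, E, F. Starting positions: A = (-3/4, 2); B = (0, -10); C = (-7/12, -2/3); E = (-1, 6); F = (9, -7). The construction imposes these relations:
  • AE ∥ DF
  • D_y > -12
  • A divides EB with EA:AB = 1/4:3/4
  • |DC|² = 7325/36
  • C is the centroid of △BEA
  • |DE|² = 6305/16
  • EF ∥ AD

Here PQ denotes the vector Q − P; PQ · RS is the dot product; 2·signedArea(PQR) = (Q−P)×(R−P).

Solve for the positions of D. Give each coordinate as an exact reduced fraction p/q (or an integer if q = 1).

D = (37/4, -11)

1. D_x = 37/4  [AE ∥ DF ∩ EF ∥ AD]
2. D_y = -11  [AE ∥ DF ∩ EF ∥ AD]
   → D = (37/4, -11)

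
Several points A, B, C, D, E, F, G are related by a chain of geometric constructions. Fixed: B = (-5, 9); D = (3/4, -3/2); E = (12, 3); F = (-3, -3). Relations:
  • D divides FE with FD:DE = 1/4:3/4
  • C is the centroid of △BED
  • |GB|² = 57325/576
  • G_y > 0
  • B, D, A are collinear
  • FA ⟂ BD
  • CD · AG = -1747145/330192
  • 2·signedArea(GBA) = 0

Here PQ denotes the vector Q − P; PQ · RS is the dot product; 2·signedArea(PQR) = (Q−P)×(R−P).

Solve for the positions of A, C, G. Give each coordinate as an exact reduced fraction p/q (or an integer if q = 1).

1. A_x = 1185/2293  [B, D, A are collinear ∩ FA ⟂ BD]
2. A_y = -2463/2293  [B, D, A are collinear ∩ FA ⟂ BD]
   → A = (1185/2293, -2463/2293)
3. C_x = 31/12  [C is the centroid of △BED]
4. C_y = 7/2  [C is the centroid of △BED]
   → C = (31/12, 7/2)
5. G_x = -5/24  [2·signedArea(GBA) = 0 ∩ CD · AG = -1747145/330192]
6. G_y = 1/4  [2·signedArea(GBA) = 0 ∩ CD · AG = -1747145/330192]
   → G = (-5/24, 1/4)

A = (1185/2293, -2463/2293)
C = (31/12, 7/2)
G = (-5/24, 1/4)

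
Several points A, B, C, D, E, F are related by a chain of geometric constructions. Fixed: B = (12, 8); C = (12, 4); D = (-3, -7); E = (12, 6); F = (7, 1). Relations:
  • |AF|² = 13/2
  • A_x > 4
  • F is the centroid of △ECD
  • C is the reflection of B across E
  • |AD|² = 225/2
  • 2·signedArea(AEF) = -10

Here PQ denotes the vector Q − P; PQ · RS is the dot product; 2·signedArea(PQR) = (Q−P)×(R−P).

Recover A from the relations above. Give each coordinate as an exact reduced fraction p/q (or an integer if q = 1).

1. A_x = 9/2  [line 5·x + -5·y + -20 = 0 ∩ |AD|² = 225/2]
2. A_y = 1/2  [line 5·x + -5·y + -20 = 0 ∩ |AD|² = 225/2]
   → A = (9/2, 1/2)

A = (9/2, 1/2)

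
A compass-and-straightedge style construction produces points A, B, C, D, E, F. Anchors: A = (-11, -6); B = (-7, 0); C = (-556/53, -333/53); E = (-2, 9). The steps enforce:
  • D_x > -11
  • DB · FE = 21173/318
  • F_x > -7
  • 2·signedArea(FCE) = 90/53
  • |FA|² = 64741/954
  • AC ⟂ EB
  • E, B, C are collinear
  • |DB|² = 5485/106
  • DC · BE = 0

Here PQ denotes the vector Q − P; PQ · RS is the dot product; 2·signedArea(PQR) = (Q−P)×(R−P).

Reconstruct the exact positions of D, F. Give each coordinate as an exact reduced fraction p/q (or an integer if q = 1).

D = (-1139/106, -651/106)
F = (-2093/318, 101/106)

1. F_x = -2093/318  [line -810/53·x + 450/53·y + -5760/53 = 0 ∩ |FA|² = 64741/954]
2. F_y = 101/106  [line -810/53·x + 450/53·y + -5760/53 = 0 ∩ |FA|² = 64741/954]
   → F = (-2093/318, 101/106)
3. D_x = -1139/106  [DC · BE = 0 ∩ DB · FE = 21173/318]
4. D_y = -651/106  [DC · BE = 0 ∩ DB · FE = 21173/318]
   → D = (-1139/106, -651/106)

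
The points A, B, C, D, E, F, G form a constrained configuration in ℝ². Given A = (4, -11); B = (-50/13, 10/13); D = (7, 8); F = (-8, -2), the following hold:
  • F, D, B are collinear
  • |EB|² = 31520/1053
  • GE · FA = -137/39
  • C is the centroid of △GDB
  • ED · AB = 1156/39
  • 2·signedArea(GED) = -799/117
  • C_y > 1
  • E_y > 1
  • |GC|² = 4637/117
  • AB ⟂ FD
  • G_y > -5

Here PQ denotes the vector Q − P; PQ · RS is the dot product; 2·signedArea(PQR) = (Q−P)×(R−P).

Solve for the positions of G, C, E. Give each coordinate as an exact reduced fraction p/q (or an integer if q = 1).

C = (7/39, 61/39)
E = (178/117, 214/117)
G = (-34/13, -53/13)

1. E_x = 178/117  [line 102/13·x + -153/13·y + 374/39 = 0 ∩ |EB|² = 31520/1053]
2. E_y = 214/117  [line 102/13·x + -153/13·y + 374/39 = 0 ∩ |EB|² = 31520/1053]
   → E = (178/117, 214/117)
3. G_x = -34/13  [GE · FA = -137/39 ∩ 2·signedArea(GED) = -799/117]
4. G_y = -53/13  [GE · FA = -137/39 ∩ 2·signedArea(GED) = -799/117]
   → G = (-34/13, -53/13)
5. C_x = 7/39  [C is the centroid of △GDB]
6. C_y = 61/39  [C is the centroid of △GDB]
   → C = (7/39, 61/39)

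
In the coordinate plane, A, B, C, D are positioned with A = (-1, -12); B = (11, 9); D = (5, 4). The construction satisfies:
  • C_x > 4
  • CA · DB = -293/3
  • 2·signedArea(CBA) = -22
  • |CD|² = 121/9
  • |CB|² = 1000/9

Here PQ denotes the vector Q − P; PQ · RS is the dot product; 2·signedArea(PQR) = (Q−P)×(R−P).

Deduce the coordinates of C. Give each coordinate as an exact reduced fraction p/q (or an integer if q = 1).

C = (5, 1/3)

1. C_x = 5  [CA · DB = -293/3 ∩ 2·signedArea(CBA) = -22]
2. C_y = 1/3  [CA · DB = -293/3 ∩ 2·signedArea(CBA) = -22]
   → C = (5, 1/3)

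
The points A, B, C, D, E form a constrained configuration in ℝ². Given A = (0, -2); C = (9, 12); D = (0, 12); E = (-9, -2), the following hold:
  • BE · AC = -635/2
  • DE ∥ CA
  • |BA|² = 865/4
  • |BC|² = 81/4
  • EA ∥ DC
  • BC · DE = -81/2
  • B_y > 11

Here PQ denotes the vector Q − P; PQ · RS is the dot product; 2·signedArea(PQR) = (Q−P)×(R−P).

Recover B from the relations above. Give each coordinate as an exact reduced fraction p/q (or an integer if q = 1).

B = (9/2, 12)

1. B_x = 9/2  [line 9·x + 14·y + -417/2 = 0 ∩ |BC|² = 81/4]
2. B_y = 12  [line 9·x + 14·y + -417/2 = 0 ∩ |BC|² = 81/4]
   → B = (9/2, 12)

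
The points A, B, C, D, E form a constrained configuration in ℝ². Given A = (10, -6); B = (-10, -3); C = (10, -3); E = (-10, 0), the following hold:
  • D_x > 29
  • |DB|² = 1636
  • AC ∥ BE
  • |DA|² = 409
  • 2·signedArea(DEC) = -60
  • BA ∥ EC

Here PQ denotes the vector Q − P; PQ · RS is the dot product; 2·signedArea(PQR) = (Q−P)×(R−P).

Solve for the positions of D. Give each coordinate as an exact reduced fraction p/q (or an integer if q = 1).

D = (30, -9)

1. D_x = 30  [line 3·x + 20·y + 90 = 0 ∩ |DA|² = 409]
2. D_y = -9  [line 3·x + 20·y + 90 = 0 ∩ |DA|² = 409]
   → D = (30, -9)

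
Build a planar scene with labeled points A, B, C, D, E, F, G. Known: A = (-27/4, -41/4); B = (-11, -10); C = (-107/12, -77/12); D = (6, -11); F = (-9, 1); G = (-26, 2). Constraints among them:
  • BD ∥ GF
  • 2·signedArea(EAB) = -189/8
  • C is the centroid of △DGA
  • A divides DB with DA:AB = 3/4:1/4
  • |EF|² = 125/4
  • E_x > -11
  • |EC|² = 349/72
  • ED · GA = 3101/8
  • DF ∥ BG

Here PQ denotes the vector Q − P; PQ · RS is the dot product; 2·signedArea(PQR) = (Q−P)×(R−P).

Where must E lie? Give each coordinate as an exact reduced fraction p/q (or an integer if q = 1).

E = (-10, -9/2)

1. E_x = -10  [ED · GA = 3101/8 ∩ 2·signedArea(EAB) = -189/8]
2. E_y = -9/2  [ED · GA = 3101/8 ∩ 2·signedArea(EAB) = -189/8]
   → E = (-10, -9/2)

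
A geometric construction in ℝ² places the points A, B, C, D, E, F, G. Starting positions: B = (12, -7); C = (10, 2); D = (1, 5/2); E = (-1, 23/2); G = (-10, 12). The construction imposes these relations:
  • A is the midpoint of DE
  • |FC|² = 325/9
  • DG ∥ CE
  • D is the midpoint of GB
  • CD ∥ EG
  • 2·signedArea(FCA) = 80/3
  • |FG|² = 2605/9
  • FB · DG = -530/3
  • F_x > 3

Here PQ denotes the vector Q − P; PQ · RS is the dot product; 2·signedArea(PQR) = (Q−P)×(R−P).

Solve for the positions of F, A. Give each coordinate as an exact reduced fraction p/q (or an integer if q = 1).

1. F_x = 4  [line 11·x + -19/2·y + -131/6 = 0 ∩ |FG|² = 2605/9]
2. F_y = 7/3  [line 11·x + -19/2·y + -131/6 = 0 ∩ |FG|² = 2605/9]
   → F = (4, 7/3)
3. A_x = 0  [2·signedArea(FCA) = 80/3 ∩ A is the midpoint of DE]
4. A_y = 7  [2·signedArea(FCA) = 80/3 ∩ A is the midpoint of DE]
   → A = (0, 7)

A = (0, 7)
F = (4, 7/3)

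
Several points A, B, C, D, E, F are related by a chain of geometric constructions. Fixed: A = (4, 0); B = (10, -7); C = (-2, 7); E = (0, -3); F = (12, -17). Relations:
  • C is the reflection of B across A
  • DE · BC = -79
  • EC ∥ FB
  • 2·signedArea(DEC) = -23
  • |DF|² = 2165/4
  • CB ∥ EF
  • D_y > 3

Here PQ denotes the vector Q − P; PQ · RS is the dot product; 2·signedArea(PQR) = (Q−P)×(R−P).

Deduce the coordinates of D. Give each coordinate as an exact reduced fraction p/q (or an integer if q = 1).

1. D_x = 1  [DE · BC = -79 ∩ 2·signedArea(DEC) = -23]
2. D_y = 7/2  [DE · BC = -79 ∩ 2·signedArea(DEC) = -23]
   → D = (1, 7/2)

D = (1, 7/2)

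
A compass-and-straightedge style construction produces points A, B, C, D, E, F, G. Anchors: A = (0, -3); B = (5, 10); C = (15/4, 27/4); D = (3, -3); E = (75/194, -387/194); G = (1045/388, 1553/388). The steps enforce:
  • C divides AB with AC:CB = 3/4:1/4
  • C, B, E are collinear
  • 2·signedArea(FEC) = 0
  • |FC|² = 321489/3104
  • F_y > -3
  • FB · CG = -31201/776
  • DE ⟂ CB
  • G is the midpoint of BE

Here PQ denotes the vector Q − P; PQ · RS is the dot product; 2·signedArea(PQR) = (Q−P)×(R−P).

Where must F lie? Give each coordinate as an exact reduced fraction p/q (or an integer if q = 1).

F = (75/776, -2133/776)

1. F_x = 75/776  [2·signedArea(FEC) = 0 ∩ FB · CG = -31201/776]
2. F_y = -2133/776  [2·signedArea(FEC) = 0 ∩ FB · CG = -31201/776]
   → F = (75/776, -2133/776)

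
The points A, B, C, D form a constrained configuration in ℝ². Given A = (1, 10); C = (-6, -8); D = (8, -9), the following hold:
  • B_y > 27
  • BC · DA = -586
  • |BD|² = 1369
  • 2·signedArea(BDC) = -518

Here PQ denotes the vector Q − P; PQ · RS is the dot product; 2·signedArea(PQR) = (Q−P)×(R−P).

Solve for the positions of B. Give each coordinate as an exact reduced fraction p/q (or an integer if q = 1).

1. B_x = 8  [2·signedArea(BDC) = -518 ∩ BC · DA = -586]
2. B_y = 28  [2·signedArea(BDC) = -518 ∩ BC · DA = -586]
   → B = (8, 28)

B = (8, 28)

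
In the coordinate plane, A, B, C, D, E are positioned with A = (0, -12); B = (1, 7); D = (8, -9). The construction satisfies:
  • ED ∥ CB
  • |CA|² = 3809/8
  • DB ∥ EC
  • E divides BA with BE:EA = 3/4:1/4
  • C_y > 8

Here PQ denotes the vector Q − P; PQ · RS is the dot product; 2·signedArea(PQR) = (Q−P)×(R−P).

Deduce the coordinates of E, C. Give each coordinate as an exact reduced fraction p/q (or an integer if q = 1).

C = (-27/4, 35/4)
E = (1/4, -29/4)

1. E_x = 1/4  [E divides BA with BE:EA = 3/4:1/4]
2. E_y = -29/4  [E divides BA with BE:EA = 3/4:1/4]
   → E = (1/4, -29/4)
3. C_x = -27/4  [ED ∥ CB ∩ DB ∥ EC]
4. C_y = 35/4  [ED ∥ CB ∩ DB ∥ EC]
   → C = (-27/4, 35/4)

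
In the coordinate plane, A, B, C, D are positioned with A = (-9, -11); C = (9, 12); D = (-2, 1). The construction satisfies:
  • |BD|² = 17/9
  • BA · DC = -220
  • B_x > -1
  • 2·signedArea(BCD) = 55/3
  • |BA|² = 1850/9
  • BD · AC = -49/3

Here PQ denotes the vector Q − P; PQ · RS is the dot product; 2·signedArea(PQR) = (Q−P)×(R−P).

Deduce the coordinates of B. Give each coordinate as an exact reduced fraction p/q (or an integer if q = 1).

B = (-2/3, 2/3)

1. B_x = -2/3  [2·signedArea(BCD) = 55/3 ∩ BD · AC = -49/3]
2. B_y = 2/3  [2·signedArea(BCD) = 55/3 ∩ BD · AC = -49/3]
   → B = (-2/3, 2/3)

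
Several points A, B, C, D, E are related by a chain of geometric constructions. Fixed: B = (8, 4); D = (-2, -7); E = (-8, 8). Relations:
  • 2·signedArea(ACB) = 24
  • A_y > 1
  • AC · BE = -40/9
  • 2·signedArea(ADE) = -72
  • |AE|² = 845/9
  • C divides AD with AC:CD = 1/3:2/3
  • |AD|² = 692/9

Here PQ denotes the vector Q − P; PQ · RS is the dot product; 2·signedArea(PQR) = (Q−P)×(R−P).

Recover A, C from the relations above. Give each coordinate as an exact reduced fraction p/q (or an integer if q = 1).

A = (-2/3, 5/3)
C = (-10/9, -11/9)

1. A_x = -2/3  [line -15·x + -6·y + 0 = 0 ∩ |AD|² = 692/9]
2. A_y = 5/3  [line -15·x + -6·y + 0 = 0 ∩ |AD|² = 692/9]
   → A = (-2/3, 5/3)
3. C_x = -10/9  [2·signedArea(ACB) = 24 ∩ C divides AD with AC:CD = 1/3:2/3]
4. C_y = -11/9  [2·signedArea(ACB) = 24 ∩ C divides AD with AC:CD = 1/3:2/3]
   → C = (-10/9, -11/9)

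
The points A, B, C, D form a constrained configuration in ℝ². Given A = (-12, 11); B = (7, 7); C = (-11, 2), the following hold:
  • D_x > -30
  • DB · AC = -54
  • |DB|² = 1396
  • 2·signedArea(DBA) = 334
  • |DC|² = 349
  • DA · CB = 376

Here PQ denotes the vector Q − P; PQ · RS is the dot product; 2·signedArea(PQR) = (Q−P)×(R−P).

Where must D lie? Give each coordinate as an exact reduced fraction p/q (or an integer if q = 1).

D = (-29, -3)

1. D_x = -29  [DA · CB = 376 ∩ 2·signedArea(DBA) = 334]
2. D_y = -3  [DA · CB = 376 ∩ 2·signedArea(DBA) = 334]
   → D = (-29, -3)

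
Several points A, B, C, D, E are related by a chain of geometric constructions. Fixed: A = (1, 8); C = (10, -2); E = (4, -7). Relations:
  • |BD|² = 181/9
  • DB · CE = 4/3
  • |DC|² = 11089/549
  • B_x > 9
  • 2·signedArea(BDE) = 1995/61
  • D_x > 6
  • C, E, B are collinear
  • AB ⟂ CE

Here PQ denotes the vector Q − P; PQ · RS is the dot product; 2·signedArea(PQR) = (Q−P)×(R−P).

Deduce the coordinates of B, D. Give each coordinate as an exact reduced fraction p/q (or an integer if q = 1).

1. B_x = 586/61  [C, E, B are collinear ∩ AB ⟂ CE]
2. B_y = -142/61  [C, E, B are collinear ∩ AB ⟂ CE]
   → B = (586/61, -142/61)
3. D_x = 419/61  [DB · CE = 4/3 ∩ 2·signedArea(BDE) = 1995/61]
4. D_y = 224/183  [DB · CE = 4/3 ∩ 2·signedArea(BDE) = 1995/61]
   → D = (419/61, 224/183)

B = (586/61, -142/61)
D = (419/61, 224/183)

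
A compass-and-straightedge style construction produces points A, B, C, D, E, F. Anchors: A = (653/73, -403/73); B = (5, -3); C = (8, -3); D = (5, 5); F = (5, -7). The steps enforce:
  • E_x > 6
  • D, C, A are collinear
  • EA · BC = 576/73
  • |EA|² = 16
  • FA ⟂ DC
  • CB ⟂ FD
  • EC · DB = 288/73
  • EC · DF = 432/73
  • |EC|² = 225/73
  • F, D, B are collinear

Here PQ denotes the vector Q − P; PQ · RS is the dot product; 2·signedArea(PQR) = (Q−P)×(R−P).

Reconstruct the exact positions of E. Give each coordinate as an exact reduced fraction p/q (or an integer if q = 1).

E = (461/73, -183/73)

1. E_x = 461/73  [EC · DB = 288/73 ∩ EA · BC = 576/73]
2. E_y = -183/73  [EC · DB = 288/73 ∩ EA · BC = 576/73]
   → E = (461/73, -183/73)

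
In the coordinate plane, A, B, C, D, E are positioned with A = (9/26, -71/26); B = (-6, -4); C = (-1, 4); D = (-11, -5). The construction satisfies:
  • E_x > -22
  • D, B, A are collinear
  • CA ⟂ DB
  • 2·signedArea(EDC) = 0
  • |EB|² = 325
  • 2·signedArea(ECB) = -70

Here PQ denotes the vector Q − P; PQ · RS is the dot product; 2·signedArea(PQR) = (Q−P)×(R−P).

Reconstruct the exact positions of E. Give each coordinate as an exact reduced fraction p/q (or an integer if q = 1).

E = (-21, -14)

1. E_x = -21  [2·signedArea(EDC) = 0 ∩ 2·signedArea(ECB) = -70]
2. E_y = -14  [2·signedArea(EDC) = 0 ∩ 2·signedArea(ECB) = -70]
   → E = (-21, -14)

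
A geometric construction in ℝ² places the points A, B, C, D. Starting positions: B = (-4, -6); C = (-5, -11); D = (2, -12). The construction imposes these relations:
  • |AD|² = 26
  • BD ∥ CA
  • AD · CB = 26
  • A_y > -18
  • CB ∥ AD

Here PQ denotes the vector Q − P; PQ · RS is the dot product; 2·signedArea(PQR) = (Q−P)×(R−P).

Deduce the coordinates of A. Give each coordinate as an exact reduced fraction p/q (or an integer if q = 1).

A = (1, -17)

1. A_x = 1  [CB ∥ AD ∩ BD ∥ CA]
2. A_y = -17  [CB ∥ AD ∩ BD ∥ CA]
   → A = (1, -17)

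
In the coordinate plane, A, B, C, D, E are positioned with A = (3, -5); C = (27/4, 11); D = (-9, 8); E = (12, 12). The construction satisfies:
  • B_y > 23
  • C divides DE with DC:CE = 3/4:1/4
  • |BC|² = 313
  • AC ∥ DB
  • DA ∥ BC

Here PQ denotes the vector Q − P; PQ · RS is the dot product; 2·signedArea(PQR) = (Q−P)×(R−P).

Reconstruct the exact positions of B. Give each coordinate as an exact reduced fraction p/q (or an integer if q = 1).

1. B_x = -21/4  [DA ∥ BC ∩ AC ∥ DB]
2. B_y = 24  [DA ∥ BC ∩ AC ∥ DB]
   → B = (-21/4, 24)

B = (-21/4, 24)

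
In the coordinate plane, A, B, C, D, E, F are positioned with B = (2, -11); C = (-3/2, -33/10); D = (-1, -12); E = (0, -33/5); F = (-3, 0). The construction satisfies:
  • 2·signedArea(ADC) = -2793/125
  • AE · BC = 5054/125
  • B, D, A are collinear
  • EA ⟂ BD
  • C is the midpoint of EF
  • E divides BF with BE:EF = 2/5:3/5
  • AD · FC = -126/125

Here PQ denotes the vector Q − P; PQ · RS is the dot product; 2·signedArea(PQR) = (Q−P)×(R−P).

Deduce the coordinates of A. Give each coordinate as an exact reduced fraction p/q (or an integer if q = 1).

1. A_x = 38/25  [B, D, A are collinear ∩ EA ⟂ BD]
2. A_y = -279/25  [B, D, A are collinear ∩ EA ⟂ BD]
   → A = (38/25, -279/25)

A = (38/25, -279/25)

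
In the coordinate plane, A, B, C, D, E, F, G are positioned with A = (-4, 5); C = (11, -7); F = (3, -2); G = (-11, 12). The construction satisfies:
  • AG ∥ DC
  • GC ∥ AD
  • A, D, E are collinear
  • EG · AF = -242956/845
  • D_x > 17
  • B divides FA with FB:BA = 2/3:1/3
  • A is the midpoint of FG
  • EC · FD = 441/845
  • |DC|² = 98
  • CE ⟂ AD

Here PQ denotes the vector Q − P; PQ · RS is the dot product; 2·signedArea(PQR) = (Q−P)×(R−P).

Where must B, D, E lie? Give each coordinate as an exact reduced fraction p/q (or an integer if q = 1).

1. B_x = -5/3  [B divides FA with FB:BA = 2/3:1/3]
2. B_y = 8/3  [B divides FA with FB:BA = 2/3:1/3]
   → B = (-5/3, 8/3)
3. D_x = 18  [AG ∥ DC ∩ GC ∥ AD]
4. D_y = -14  [AG ∥ DC ∩ GC ∥ AD]
   → D = (18, -14)
5. E_x = 8896/845  [A, D, E are collinear ∩ CE ⟂ AD]
6. E_y = -6377/845  [A, D, E are collinear ∩ CE ⟂ AD]
   → E = (8896/845, -6377/845)

B = (-5/3, 8/3)
D = (18, -14)
E = (8896/845, -6377/845)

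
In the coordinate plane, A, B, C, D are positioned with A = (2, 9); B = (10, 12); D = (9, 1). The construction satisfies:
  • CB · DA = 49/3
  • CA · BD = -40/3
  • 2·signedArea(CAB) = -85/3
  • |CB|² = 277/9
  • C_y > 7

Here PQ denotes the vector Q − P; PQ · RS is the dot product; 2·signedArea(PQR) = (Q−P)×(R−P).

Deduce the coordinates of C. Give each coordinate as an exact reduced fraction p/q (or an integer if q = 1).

C = (7, 22/3)

1. C_x = 7  [CA · BD = -40/3 ∩ 2·signedArea(CAB) = -85/3]
2. C_y = 22/3  [CA · BD = -40/3 ∩ 2·signedArea(CAB) = -85/3]
   → C = (7, 22/3)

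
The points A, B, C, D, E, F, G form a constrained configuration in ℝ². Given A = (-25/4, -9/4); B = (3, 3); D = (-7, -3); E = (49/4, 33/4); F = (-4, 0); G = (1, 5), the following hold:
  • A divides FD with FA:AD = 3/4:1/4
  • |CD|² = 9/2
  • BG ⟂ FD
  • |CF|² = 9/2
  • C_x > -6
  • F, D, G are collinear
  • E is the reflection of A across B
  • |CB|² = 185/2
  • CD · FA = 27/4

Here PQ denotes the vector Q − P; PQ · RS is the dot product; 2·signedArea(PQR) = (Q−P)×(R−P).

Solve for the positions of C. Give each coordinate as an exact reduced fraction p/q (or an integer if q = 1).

C = (-11/2, -3/2)

1. C_x = -11/2  [line 9/4·x + 9/4·y + 63/4 = 0 ∩ |CF|² = 9/2]
2. C_y = -3/2  [line 9/4·x + 9/4·y + 63/4 = 0 ∩ |CF|² = 9/2]
   → C = (-11/2, -3/2)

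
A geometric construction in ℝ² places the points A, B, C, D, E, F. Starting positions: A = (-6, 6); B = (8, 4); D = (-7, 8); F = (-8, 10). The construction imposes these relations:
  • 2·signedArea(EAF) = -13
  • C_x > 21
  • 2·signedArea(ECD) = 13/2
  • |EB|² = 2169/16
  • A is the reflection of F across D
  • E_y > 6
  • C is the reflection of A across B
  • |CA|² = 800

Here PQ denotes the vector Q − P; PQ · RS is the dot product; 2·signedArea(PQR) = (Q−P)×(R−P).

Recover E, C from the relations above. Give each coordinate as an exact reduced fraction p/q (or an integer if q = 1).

C = (22, 2)
E = (-13/4, 7)

1. E_x = -13/4  [line -4·x + -2·y + 1 = 0 ∩ |EB|² = 2169/16]
2. E_y = 7  [line -4·x + -2·y + 1 = 0 ∩ |EB|² = 2169/16]
   → E = (-13/4, 7)
3. C_x = 22  [C is the reflection of A across B]
4. C_y = 2  [C is the reflection of A across B]
   → C = (22, 2)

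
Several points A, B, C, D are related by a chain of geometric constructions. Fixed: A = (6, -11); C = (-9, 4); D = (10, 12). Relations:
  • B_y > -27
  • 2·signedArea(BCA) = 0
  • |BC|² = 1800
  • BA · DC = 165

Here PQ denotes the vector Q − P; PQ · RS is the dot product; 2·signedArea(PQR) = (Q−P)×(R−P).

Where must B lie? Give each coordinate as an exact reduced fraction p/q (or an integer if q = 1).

1. B_x = 21  [2·signedArea(BCA) = 0 ∩ BA · DC = 165]
2. B_y = -26  [2·signedArea(BCA) = 0 ∩ BA · DC = 165]
   → B = (21, -26)

B = (21, -26)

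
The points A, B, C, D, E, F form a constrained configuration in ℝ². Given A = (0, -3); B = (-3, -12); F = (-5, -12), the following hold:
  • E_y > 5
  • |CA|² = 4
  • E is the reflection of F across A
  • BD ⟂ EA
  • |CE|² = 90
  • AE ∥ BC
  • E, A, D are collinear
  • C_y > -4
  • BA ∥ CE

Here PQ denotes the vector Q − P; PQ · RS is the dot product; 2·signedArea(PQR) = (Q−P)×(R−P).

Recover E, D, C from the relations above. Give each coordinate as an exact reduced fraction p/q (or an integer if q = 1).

C = (2, -3)
D = (-240/53, -591/53)
E = (5, 6)

1. E_x = 5  [E is the reflection of F across A]
2. E_y = 6  [E is the reflection of F across A]
   → E = (5, 6)
3. D_x = -240/53  [E, A, D are collinear ∩ BD ⟂ EA]
4. D_y = -591/53  [E, A, D are collinear ∩ BD ⟂ EA]
   → D = (-240/53, -591/53)
5. C_x = 2  [BA ∥ CE ∩ AE ∥ BC]
6. C_y = -3  [BA ∥ CE ∩ AE ∥ BC]
   → C = (2, -3)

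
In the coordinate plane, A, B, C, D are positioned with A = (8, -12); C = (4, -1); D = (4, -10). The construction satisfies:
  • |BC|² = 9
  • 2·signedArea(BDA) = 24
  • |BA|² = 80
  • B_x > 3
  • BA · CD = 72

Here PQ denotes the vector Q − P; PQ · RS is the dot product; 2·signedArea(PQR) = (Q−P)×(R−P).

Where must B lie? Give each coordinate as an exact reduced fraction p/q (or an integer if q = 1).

B = (4, -4)

1. B_x = 4  [BA · CD = 72 ∩ 2·signedArea(BDA) = 24]
2. B_y = -4  [BA · CD = 72 ∩ 2·signedArea(BDA) = 24]
   → B = (4, -4)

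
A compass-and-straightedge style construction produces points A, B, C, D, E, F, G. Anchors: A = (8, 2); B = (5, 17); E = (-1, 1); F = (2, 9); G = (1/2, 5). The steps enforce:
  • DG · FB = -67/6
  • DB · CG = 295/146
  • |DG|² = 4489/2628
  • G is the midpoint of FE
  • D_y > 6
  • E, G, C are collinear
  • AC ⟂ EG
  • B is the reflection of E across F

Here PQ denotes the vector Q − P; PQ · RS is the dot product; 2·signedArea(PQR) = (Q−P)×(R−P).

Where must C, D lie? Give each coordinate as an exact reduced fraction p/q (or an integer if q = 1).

C = (32/73, 353/73)
D = (70/73, 1363/219)

1. C_x = 32/73  [E, G, C are collinear ∩ AC ⟂ EG]
2. C_y = 353/73  [E, G, C are collinear ∩ AC ⟂ EG]
   → C = (32/73, 353/73)
3. D_x = 70/73  [line -9/146·x + -12/73·y + 79/73 = 0 ∩ |DG|² = 4489/2628]
4. D_y = 1363/219  [line -9/146·x + -12/73·y + 79/73 = 0 ∩ |DG|² = 4489/2628]
   → D = (70/73, 1363/219)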